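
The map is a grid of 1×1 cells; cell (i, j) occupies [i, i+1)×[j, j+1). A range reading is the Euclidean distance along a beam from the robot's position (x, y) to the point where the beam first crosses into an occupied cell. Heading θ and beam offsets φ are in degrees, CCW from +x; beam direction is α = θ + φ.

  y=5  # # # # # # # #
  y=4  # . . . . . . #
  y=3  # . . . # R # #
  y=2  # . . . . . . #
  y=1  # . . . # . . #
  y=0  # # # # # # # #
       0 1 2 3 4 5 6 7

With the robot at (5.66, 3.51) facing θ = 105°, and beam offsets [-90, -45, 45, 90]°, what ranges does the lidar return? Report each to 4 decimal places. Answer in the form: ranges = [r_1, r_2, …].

ranges = [0.3520, 1.7205, 0.7621, 0.6833]

beam 1: φ=-90°, α=15°
  cosα=0.9659 sinα=0.2588 | (5,3) | tMaxX 0.3520 tMaxY 1.8932 | tΔX 1.0353 tΔY 3.8637
    t=0.3520 [x] (6,3) — stop
  → r_1 = 0.3520
beam 2: φ=-45°, α=60°
  cosα=0.5000 sinα=0.8660 | (5,3) | tMaxX 0.6800 tMaxY 0.5658 | tΔX 2.0000 tΔY 1.1547
    t=0.5658 [y] (5,4)
    t=0.6800 [x] (6,4)
    t=1.7205 [y] (6,5) — stop
  → r_2 = 1.7205
beam 3: φ=45°, α=150°
  cosα=-0.8660 sinα=0.5000 | (5,3) | tMaxX 0.7621 tMaxY 0.9800 | tΔX 1.1547 tΔY 2.0000
    t=0.7621 [x] (4,3) — stop
  → r_3 = 0.7621
beam 4: φ=90°, α=195°
  cosα=-0.9659 sinα=-0.2588 | (5,3) | tMaxX 0.6833 tMaxY 1.9705 | tΔX 1.0353 tΔY 3.8637
    t=0.6833 [x] (4,3) — stop
  → r_4 = 0.6833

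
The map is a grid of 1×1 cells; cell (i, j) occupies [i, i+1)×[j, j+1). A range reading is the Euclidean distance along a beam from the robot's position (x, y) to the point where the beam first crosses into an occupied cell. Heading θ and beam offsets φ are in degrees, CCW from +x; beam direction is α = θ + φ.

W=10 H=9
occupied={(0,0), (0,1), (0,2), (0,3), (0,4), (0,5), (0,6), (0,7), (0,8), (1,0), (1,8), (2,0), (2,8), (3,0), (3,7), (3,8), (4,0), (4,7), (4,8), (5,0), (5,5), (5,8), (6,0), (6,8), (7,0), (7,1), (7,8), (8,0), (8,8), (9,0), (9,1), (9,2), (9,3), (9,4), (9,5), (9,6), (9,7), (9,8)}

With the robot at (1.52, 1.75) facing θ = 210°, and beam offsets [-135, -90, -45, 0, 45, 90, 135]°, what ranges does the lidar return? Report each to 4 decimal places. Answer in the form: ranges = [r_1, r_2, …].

beam 1: φ=-135°, α=75°
  direction (0.2588, 0.9659); cell (1,1); t to first gridline: x 1.8546, y 0.2588 (then +3.8637 / +1.0353)
    (1,2) via y @ 0.2588
    (1,3) via y @ 1.2941
    (2,3) via x @ 1.8546
    (2,4) via y @ 2.3294
    (2,5) via y @ 3.3646
    (2,6) via y @ 4.3999
    (2,7) via y @ 5.4352
    (3,7) via x @ 5.7183  # hit
  → r_1 = 5.7183
beam 2: φ=-90°, α=120°
  direction (-0.5000, 0.8660); cell (1,1); t to first gridline: x 1.0400, y 0.2887 (then +2.0000 / +1.1547)
    (1,2) via y @ 0.2887
    (0,2) via x @ 1.0400  # hit
  → r_2 = 1.0400
beam 3: φ=-45°, α=165°
  direction (-0.9659, 0.2588); cell (1,1); t to first gridline: x 0.5383, y 0.9659 (then +1.0353 / +3.8637)
    (0,1) via x @ 0.5383  # hit
  → r_3 = 0.5383
beam 4: φ=0°, α=210°
  direction (-0.8660, -0.5000); cell (1,1); t to first gridline: x 0.6004, y 1.5000 (then +1.1547 / +2.0000)
    (0,1) via x @ 0.6004  # hit
  → r_4 = 0.6004
beam 5: φ=45°, α=255°
  direction (-0.2588, -0.9659); cell (1,1); t to first gridline: x 2.0091, y 0.7765 (then +3.8637 / +1.0353)
    (1,0) via y @ 0.7765  # hit
  → r_5 = 0.7765
beam 6: φ=90°, α=300°
  direction (0.5000, -0.8660); cell (1,1); t to first gridline: x 0.9600, y 0.8660 (then +2.0000 / +1.1547)
    (1,0) via y @ 0.8660  # hit
  → r_6 = 0.8660
beam 7: φ=135°, α=345°
  direction (0.9659, -0.2588); cell (1,1); t to first gridline: x 0.4969, y 2.8978 (then +1.0353 / +3.8637)
    (2,1) via x @ 0.4969
    (3,1) via x @ 1.5322
    (4,1) via x @ 2.5675
    (4,0) via y @ 2.8978  # hit
  → r_7 = 2.8978

ranges = [5.7183, 1.0400, 0.5383, 0.6004, 0.7765, 0.8660, 2.8978]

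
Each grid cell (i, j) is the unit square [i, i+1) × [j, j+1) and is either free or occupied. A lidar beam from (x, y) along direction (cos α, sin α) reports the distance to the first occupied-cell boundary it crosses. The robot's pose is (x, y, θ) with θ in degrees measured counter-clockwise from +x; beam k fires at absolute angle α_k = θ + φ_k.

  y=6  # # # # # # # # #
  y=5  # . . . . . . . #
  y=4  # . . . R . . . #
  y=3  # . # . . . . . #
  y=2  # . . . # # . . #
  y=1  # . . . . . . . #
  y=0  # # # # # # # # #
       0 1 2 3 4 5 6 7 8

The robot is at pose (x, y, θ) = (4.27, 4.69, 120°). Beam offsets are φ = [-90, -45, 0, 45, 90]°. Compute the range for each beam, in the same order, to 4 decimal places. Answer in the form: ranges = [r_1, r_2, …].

ranges = [2.6200, 1.3562, 1.5127, 3.3854, 1.4665]

beam 1: φ=-90°, α=30°
  cosα=0.8660 sinα=0.5000 | (4,4) | tMaxX 0.8429 tMaxY 0.6200 | tΔX 1.1547 tΔY 2.0000
    t=0.6200 [y] (4,5)
    t=0.8429 [x] (5,5)
    t=1.9976 [x] (6,5)
    t=2.6200 [y] (6,6) — stop
  → r_1 = 2.6200
beam 2: φ=-45°, α=75°
  cosα=0.2588 sinα=0.9659 | (4,4) | tMaxX 2.8205 tMaxY 0.3209 | tΔX 3.8637 tΔY 1.0353
    t=0.3209 [y] (4,5)
    t=1.3562 [y] (4,6) — stop
  → r_2 = 1.3562
beam 3: φ=0°, α=120°
  cosα=-0.5000 sinα=0.8660 | (4,4) | tMaxX 0.5400 tMaxY 0.3580 | tΔX 2.0000 tΔY 1.1547
    t=0.3580 [y] (4,5)
    t=0.5400 [x] (3,5)
    t=1.5127 [y] (3,6) — stop
  → r_3 = 1.5127
beam 4: φ=45°, α=165°
  cosα=-0.9659 sinα=0.2588 | (4,4) | tMaxX 0.2795 tMaxY 1.1977 | tΔX 1.0353 tΔY 3.8637
    t=0.2795 [x] (3,4)
    t=1.1977 [y] (3,5)
    t=1.3148 [x] (2,5)
    t=2.3501 [x] (1,5)
    t=3.3854 [x] (0,5) — stop
  → r_4 = 3.3854
beam 5: φ=90°, α=210°
  cosα=-0.8660 sinα=-0.5000 | (4,4) | tMaxX 0.3118 tMaxY 1.3800 | tΔX 1.1547 tΔY 2.0000
    t=0.3118 [x] (3,4)
    t=1.3800 [y] (3,3)
    t=1.4665 [x] (2,3) — stop
  → r_5 = 1.4665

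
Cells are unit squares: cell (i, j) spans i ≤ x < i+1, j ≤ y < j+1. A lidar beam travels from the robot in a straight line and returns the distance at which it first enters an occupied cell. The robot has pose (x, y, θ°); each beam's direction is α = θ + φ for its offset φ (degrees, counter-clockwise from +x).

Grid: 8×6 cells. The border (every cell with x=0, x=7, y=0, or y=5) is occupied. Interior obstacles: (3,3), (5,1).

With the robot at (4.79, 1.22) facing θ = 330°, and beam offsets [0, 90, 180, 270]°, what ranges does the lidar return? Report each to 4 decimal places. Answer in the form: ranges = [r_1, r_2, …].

beam 1: φ=0°, α=330°
  direction (0.8660, -0.5000); cell (4,1); t to first gridline: x 0.2425, y 0.4400 (then +1.1547 / +2.0000)
    (5,1) via x @ 0.2425  # hit
  → r_1 = 0.2425
beam 2: φ=90°, α=60°
  direction (0.5000, 0.8660); cell (4,1); t to first gridline: x 0.4200, y 0.9007 (then +2.0000 / +1.1547)
    (5,1) via x @ 0.4200  # hit
  → r_2 = 0.4200
beam 3: φ=180°, α=150°
  direction (-0.8660, 0.5000); cell (4,1); t to first gridline: x 0.9122, y 1.5600 (then +1.1547 / +2.0000)
    (3,1) via x @ 0.9122
    (3,2) via y @ 1.5600
    (2,2) via x @ 2.0669
    (1,2) via x @ 3.2216
    (1,3) via y @ 3.5600
    (0,3) via x @ 4.3763  # hit
  → r_3 = 4.3763
beam 4: φ=270°, α=240°
  direction (-0.5000, -0.8660); cell (4,1); t to first gridline: x 1.5800, y 0.2540 (then +2.0000 / +1.1547)
    (4,0) via y @ 0.2540  # hit
  → r_4 = 0.2540

ranges = [0.2425, 0.4200, 4.3763, 0.2540]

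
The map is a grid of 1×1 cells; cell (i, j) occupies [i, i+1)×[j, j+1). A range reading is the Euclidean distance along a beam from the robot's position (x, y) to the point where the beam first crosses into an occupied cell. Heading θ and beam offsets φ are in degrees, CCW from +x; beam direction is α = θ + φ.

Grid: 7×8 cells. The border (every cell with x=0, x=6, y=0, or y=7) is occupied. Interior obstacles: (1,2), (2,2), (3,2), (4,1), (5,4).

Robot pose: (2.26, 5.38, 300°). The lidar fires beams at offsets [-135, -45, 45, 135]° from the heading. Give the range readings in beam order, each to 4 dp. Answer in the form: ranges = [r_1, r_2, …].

ranges = [1.3044, 2.4640, 2.8367, 1.6771]

beam 1: φ=-135°, α=165°
  dir = (cos 165°, sin 165°) = (-0.9659, 0.2588); from cell (2,5)
  next x-line at t=0.2692, next y-line at t=2.3955; Δt_x=1.0353, Δt_y=3.8637
    x: enter (1,5) at t=0.2692
    x: enter (0,5) at t=1.3044 ← occupied
  → r_1 = 1.3044
beam 2: φ=-45°, α=255°
  dir = (cos 255°, sin 255°) = (-0.2588, -0.9659); from cell (2,5)
  next x-line at t=1.0046, next y-line at t=0.3934; Δt_x=3.8637, Δt_y=1.0353
    y: enter (2,4) at t=0.3934
    x: enter (1,4) at t=1.0046
    y: enter (1,3) at t=1.4287
    y: enter (1,2) at t=2.4640 ← occupied
  → r_2 = 2.4640
beam 3: φ=45°, α=345°
  dir = (cos 345°, sin 345°) = (0.9659, -0.2588); from cell (2,5)
  next x-line at t=0.7661, next y-line at t=1.4682; Δt_x=1.0353, Δt_y=3.8637
    x: enter (3,5) at t=0.7661
    y: enter (3,4) at t=1.4682
    x: enter (4,4) at t=1.8014
    x: enter (5,4) at t=2.8367 ← occupied
  → r_3 = 2.8367
beam 4: φ=135°, α=75°
  dir = (cos 75°, sin 75°) = (0.2588, 0.9659); from cell (2,5)
  next x-line at t=2.8591, next y-line at t=0.6419; Δt_x=3.8637, Δt_y=1.0353
    y: enter (2,6) at t=0.6419
    y: enter (2,7) at t=1.6771 ← occupied
  → r_4 = 1.6771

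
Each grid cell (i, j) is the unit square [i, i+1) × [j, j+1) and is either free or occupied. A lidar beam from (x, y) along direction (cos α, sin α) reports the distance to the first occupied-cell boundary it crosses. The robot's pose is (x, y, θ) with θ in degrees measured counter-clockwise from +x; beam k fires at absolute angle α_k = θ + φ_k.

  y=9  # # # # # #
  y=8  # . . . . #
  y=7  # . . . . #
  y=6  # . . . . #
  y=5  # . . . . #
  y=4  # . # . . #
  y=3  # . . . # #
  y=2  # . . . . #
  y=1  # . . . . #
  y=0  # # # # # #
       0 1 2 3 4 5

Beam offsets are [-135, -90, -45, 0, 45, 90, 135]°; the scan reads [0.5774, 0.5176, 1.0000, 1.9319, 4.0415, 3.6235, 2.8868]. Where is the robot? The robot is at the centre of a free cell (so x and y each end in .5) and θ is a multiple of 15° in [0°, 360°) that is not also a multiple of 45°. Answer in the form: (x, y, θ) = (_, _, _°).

Candidates: 30 free-cell centres × 16 headings = 480 poses. Raycast each; keep the one whose scan matches to 4 dp.
  (3.5, 8.5, 15°): beam 1 = 5.0000 ≠ 0.5774 ✗
  (3.5, 5.5, 165°): beam 1 = 1.7321 ≠ 0.5774 ✗
  (1.5, 4.5, 15°): beam 1 = 1.0000 ≠ 0.5774 ✗
  …
  (1.5, 6.5, 285°): r_1=0.5774, r_2=0.5176, r_3=1.0000, r_4=1.9319, r_5=4.0415, r_6=3.6235, r_7=2.8868 — all match ✓
No second candidate reproduces the full scan.

(x, y, θ) = (1.5, 6.5, 285°)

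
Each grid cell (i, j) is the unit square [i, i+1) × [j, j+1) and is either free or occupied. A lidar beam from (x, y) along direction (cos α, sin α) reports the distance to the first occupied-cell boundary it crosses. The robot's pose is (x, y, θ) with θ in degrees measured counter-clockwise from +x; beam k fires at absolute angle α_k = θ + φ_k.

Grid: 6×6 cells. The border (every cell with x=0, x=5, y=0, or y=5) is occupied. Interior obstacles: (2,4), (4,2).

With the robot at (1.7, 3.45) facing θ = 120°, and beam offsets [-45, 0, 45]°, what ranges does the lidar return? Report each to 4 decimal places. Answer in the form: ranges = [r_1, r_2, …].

beam 1: φ=-45°, α=75°
  cosα=0.2588 sinα=0.9659 | (1,3) | tMaxX 1.1591 tMaxY 0.5694 | tΔX 3.8637 tΔY 1.0353
    t=0.5694 [y] (1,4)
    t=1.1591 [x] (2,4) — stop
  → r_1 = 1.1591
beam 2: φ=0°, α=120°
  cosα=-0.5000 sinα=0.8660 | (1,3) | tMaxX 1.4000 tMaxY 0.6351 | tΔX 2.0000 tΔY 1.1547
    t=0.6351 [y] (1,4)
    t=1.4000 [x] (0,4) — stop
  → r_2 = 1.4000
beam 3: φ=45°, α=165°
  cosα=-0.9659 sinα=0.2588 | (1,3) | tMaxX 0.7247 tMaxY 2.1250 | tΔX 1.0353 tΔY 3.8637
    t=0.7247 [x] (0,3) — stop
  → r_3 = 0.7247

ranges = [1.1591, 1.4000, 0.7247]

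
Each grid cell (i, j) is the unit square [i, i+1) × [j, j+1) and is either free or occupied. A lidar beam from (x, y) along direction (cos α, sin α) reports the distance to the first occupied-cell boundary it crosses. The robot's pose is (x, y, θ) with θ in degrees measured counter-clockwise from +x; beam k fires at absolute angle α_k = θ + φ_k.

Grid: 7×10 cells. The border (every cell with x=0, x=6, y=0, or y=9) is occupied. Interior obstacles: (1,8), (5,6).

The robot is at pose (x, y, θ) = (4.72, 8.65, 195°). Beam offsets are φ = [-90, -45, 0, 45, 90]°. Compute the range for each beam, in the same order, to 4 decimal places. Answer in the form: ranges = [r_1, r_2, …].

ranges = [0.3623, 0.7000, 3.8512, 7.4400, 1.7082]

beam 1: φ=-90°, α=105°
  d=(-0.2588,0.9659)  start (4,8)  tX=2.7819 tY=0.3623  stride 1/|dx|=3.8637 1/|dy|=1.0353
    cross y-line → (4,9), t=0.3623 (wall)
  → r_1 = 0.3623
beam 2: φ=-45°, α=150°
  d=(-0.8660,0.5000)  start (4,8)  tX=0.8314 tY=0.7000  stride 1/|dx|=1.1547 1/|dy|=2.0000
    cross y-line → (4,9), t=0.7000 (wall)
  → r_2 = 0.7000
beam 3: φ=0°, α=195°
  d=(-0.9659,-0.2588)  start (4,8)  tX=0.7454 tY=2.5114  stride 1/|dx|=1.0353 1/|dy|=3.8637
    cross x-line → (3,8), t=0.7454
    cross x-line → (2,8), t=1.7807
    cross y-line → (2,7), t=2.5114
    cross x-line → (1,7), t=2.8160
    cross x-line → (0,7), t=3.8512 (wall)
  → r_3 = 3.8512
beam 4: φ=45°, α=240°
  d=(-0.5000,-0.8660)  start (4,8)  tX=1.4400 tY=0.7506  stride 1/|dx|=2.0000 1/|dy|=1.1547
    cross y-line → (4,7), t=0.7506
    cross x-line → (3,7), t=1.4400
    cross y-line → (3,6), t=1.9053
    cross y-line → (3,5), t=3.0600
    cross x-line → (2,5), t=3.4400
    cross y-line → (2,4), t=4.2147
    cross y-line → (2,3), t=5.3694
    cross x-line → (1,3), t=5.4400
    cross y-line → (1,2), t=6.5241
    cross x-line → (0,2), t=7.4400 (wall)
  → r_4 = 7.4400
beam 5: φ=90°, α=285°
  d=(0.2588,-0.9659)  start (4,8)  tX=1.0818 tY=0.6729  stride 1/|dx|=3.8637 1/|dy|=1.0353
    cross y-line → (4,7), t=0.6729
    cross x-line → (5,7), t=1.0818
    cross y-line → (5,6), t=1.7082 (wall)
  → r_5 = 1.7082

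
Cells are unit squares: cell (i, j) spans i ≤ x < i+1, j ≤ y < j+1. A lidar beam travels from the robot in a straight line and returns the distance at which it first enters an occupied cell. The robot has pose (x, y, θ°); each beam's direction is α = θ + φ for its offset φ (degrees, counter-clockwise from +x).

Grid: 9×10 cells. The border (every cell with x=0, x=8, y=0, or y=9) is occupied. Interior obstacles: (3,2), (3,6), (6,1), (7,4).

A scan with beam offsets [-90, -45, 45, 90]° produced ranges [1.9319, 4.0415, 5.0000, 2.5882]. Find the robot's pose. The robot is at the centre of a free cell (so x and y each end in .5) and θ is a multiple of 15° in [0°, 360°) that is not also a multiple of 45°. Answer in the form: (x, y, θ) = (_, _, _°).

(x, y, θ) = (1.5, 6.5, 345°)

Candidates: 52 free-cell centres × 16 headings = 832 poses. Raycast each; keep the one whose scan matches to 4 dp.
  (5.5, 2.5, 300°): beam 1 = 3.0000 ≠ 1.9319 ✗
  (6.5, 4.5, 105°): beam 1 = 0.5176 ≠ 1.9319 ✗
  (6.5, 5.5, 60°): beam 1 = 1.0000 ≠ 1.9319 ✗
  …
  (1.5, 6.5, 345°): r_1=1.9319, r_2=4.0415, r_3=5.0000, r_4=2.5882 — all match ✓
No second candidate reproduces the full scan.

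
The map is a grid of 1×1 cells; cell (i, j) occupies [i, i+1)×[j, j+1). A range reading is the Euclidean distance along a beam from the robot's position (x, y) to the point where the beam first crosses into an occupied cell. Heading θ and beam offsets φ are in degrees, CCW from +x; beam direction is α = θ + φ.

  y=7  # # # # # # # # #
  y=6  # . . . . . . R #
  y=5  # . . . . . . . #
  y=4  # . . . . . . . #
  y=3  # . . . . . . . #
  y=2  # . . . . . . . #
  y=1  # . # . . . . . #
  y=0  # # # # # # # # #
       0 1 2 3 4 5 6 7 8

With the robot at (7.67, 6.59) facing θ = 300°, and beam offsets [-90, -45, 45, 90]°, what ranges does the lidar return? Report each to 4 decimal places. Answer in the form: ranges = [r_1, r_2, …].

ranges = [7.7019, 5.7872, 0.3416, 0.3811]

beam 1: φ=-90°, α=210°
  dir = (cos 210°, sin 210°) = (-0.8660, -0.5000); from cell (7,6)
  next x-line at t=0.7736, next y-line at t=1.1800; Δt_x=1.1547, Δt_y=2.0000
    x: enter (6,6) at t=0.7736
    y: enter (6,5) at t=1.1800
    x: enter (5,5) at t=1.9283
    x: enter (4,5) at t=3.0831
    y: enter (4,4) at t=3.1800
    x: enter (3,4) at t=4.2378
    y: enter (3,3) at t=5.1800
    x: enter (2,3) at t=5.3925
    x: enter (1,3) at t=6.5472
    y: enter (1,2) at t=7.1800
    x: enter (0,2) at t=7.7019 ← occupied
  → r_1 = 7.7019
beam 2: φ=-45°, α=255°
  dir = (cos 255°, sin 255°) = (-0.2588, -0.9659); from cell (7,6)
  next x-line at t=2.5887, next y-line at t=0.6108; Δt_x=3.8637, Δt_y=1.0353
    y: enter (7,5) at t=0.6108
    y: enter (7,4) at t=1.6461
    x: enter (6,4) at t=2.5887
    y: enter (6,3) at t=2.6814
    y: enter (6,2) at t=3.7166
    y: enter (6,1) at t=4.7519
    y: enter (6,0) at t=5.7872 ← occupied
  → r_2 = 5.7872
beam 3: φ=45°, α=345°
  dir = (cos 345°, sin 345°) = (0.9659, -0.2588); from cell (7,6)
  next x-line at t=0.3416, next y-line at t=2.2796; Δt_x=1.0353, Δt_y=3.8637
    x: enter (8,6) at t=0.3416 ← occupied
  → r_3 = 0.3416
beam 4: φ=90°, α=30°
  dir = (cos 30°, sin 30°) = (0.8660, 0.5000); from cell (7,6)
  next x-line at t=0.3811, next y-line at t=0.8200; Δt_x=1.1547, Δt_y=2.0000
    x: enter (8,6) at t=0.3811 ← occupied
  → r_4 = 0.3811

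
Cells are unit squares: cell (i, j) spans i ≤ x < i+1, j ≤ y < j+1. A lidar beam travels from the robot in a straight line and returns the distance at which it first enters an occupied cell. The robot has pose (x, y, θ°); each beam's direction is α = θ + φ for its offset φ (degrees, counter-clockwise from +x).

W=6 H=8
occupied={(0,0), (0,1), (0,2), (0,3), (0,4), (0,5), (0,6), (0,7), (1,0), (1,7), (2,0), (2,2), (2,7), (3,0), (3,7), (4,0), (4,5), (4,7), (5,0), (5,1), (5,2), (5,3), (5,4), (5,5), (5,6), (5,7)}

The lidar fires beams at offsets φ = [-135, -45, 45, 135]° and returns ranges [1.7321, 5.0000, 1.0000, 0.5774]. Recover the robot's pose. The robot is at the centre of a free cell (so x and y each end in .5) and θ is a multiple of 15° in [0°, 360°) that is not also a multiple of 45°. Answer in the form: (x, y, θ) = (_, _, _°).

Enumerate (i+0.5, j+0.5, θ) over the 22 free cells and 16 admissible headings. For each, cast all 4 beams and compare to the given ranges.
  (1.5, 3.5, 75°): beam 1 = 1.0000 ≠ 1.7321 ✗
  (2.5, 6.5, 120°): beam 1 = 1.9319 ≠ 1.7321 ✗
  (2.5, 5.5, 105°): beam 1 = 2.8868 ≠ 1.7321 ✗
  (1.5, 4.5, 195°): beam 1 = 2.8868 ≠ 1.7321 ✗
  …
  (2.5, 6.5, 345°): r_1=1.7321, r_2=5.0000, r_3=1.0000, r_4=0.5774 — all match ✓
Unique over the lattice → pose = (2.5, 6.5, 345°).

(x, y, θ) = (2.5, 6.5, 345°)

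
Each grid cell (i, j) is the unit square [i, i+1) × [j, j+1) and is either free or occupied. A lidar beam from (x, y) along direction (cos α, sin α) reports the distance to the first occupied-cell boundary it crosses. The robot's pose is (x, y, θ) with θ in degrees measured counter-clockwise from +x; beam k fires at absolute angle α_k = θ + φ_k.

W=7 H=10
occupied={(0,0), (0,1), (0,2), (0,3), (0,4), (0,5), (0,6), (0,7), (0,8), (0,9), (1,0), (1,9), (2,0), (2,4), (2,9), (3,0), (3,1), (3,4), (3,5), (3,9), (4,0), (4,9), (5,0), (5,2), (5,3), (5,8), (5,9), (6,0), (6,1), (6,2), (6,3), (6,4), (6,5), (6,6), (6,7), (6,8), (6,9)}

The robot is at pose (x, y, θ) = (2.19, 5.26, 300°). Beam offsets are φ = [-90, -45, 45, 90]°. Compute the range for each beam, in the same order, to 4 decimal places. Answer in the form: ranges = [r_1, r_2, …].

ranges = [1.3741, 0.2692, 0.8386, 0.9353]

beam 1: φ=-90°, α=210°
  d=(-0.8660,-0.5000)  start (2,5)  tX=0.2194 tY=0.5200  stride 1/|dx|=1.1547 1/|dy|=2.0000
    cross x-line → (1,5), t=0.2194
    cross y-line → (1,4), t=0.5200
    cross x-line → (0,4), t=1.3741 (wall)
  → r_1 = 1.3741
beam 2: φ=-45°, α=255°
  d=(-0.2588,-0.9659)  start (2,5)  tX=0.7341 tY=0.2692  stride 1/|dx|=3.8637 1/|dy|=1.0353
    cross y-line → (2,4), t=0.2692 (wall)
  → r_2 = 0.2692
beam 3: φ=45°, α=345°
  d=(0.9659,-0.2588)  start (2,5)  tX=0.8386 tY=1.0046  stride 1/|dx|=1.0353 1/|dy|=3.8637
    cross x-line → (3,5), t=0.8386 (wall)
  → r_3 = 0.8386
beam 4: φ=90°, α=30°
  d=(0.8660,0.5000)  start (2,5)  tX=0.9353 tY=1.4800  stride 1/|dx|=1.1547 1/|dy|=2.0000
    cross x-line → (3,5), t=0.9353 (wall)
  → r_4 = 0.9353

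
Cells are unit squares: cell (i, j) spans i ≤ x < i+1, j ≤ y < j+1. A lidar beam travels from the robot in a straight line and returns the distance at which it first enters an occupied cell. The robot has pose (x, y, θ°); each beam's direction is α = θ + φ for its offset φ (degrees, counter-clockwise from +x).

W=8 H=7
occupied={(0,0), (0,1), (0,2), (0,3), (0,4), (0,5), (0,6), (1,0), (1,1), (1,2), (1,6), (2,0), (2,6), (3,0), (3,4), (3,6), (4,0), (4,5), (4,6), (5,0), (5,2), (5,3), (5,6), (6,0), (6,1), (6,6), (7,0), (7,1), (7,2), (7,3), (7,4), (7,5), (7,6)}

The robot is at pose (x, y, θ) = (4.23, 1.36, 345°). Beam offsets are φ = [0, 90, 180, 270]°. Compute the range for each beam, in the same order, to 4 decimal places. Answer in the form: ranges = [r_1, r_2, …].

beam 1: φ=0°, α=345°
  cosα=0.9659 sinα=-0.2588 | (4,1) | tMaxX 0.7972 tMaxY 1.3909 | tΔX 1.0353 tΔY 3.8637
    t=0.7972 [x] (5,1)
    t=1.3909 [y] (5,0) — stop
  → r_1 = 1.3909
beam 2: φ=90°, α=75°
  cosα=0.2588 sinα=0.9659 | (4,1) | tMaxX 2.9751 tMaxY 0.6626 | tΔX 3.8637 tΔY 1.0353
    t=0.6626 [y] (4,2)
    t=1.6979 [y] (4,3)
    t=2.7331 [y] (4,4)
    t=2.9751 [x] (5,4)
    t=3.7684 [y] (5,5)
    t=4.8037 [y] (5,6) — stop
  → r_2 = 4.8037
beam 3: φ=180°, α=165°
  cosα=-0.9659 sinα=0.2588 | (4,1) | tMaxX 0.2381 tMaxY 2.4728 | tΔX 1.0353 tΔY 3.8637
    t=0.2381 [x] (3,1)
    t=1.2734 [x] (2,1)
    t=2.3087 [x] (1,1) — stop
  → r_3 = 2.3087
beam 4: φ=270°, α=255°
  cosα=-0.2588 sinα=-0.9659 | (4,1) | tMaxX 0.8887 tMaxY 0.3727 | tΔX 3.8637 tΔY 1.0353
    t=0.3727 [y] (4,0) — stop
  → r_4 = 0.3727

ranges = [1.3909, 4.8037, 2.3087, 0.3727]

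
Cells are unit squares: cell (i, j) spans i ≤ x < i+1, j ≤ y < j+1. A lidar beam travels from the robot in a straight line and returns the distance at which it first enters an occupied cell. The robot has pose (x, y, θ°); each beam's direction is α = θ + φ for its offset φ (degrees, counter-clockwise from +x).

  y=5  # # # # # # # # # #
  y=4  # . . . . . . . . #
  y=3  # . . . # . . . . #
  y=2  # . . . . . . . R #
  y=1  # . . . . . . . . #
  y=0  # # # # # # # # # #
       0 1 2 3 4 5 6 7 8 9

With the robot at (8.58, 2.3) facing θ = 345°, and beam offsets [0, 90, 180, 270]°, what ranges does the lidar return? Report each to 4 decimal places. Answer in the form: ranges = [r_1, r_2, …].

beam 1: φ=0°, α=345°
  dir = (cos 345°, sin 345°) = (0.9659, -0.2588); from cell (8,2)
  next x-line at t=0.4348, next y-line at t=1.1591; Δt_x=1.0353, Δt_y=3.8637
    x: enter (9,2) at t=0.4348 ← occupied
  → r_1 = 0.4348
beam 2: φ=90°, α=75°
  dir = (cos 75°, sin 75°) = (0.2588, 0.9659); from cell (8,2)
  next x-line at t=1.6228, next y-line at t=0.7247; Δt_x=3.8637, Δt_y=1.0353
    y: enter (8,3) at t=0.7247
    x: enter (9,3) at t=1.6228 ← occupied
  → r_2 = 1.6228
beam 3: φ=180°, α=165°
  dir = (cos 165°, sin 165°) = (-0.9659, 0.2588); from cell (8,2)
  next x-line at t=0.6005, next y-line at t=2.7046; Δt_x=1.0353, Δt_y=3.8637
    x: enter (7,2) at t=0.6005
    x: enter (6,2) at t=1.6357
    x: enter (5,2) at t=2.6710
    y: enter (5,3) at t=2.7046
    x: enter (4,3) at t=3.7063 ← occupied
  → r_3 = 3.7063
beam 4: φ=270°, α=255°
  dir = (cos 255°, sin 255°) = (-0.2588, -0.9659); from cell (8,2)
  next x-line at t=2.2409, next y-line at t=0.3106; Δt_x=3.8637, Δt_y=1.0353
    y: enter (8,1) at t=0.3106
    y: enter (8,0) at t=1.3459 ← occupied
  → r_4 = 1.3459

ranges = [0.4348, 1.6228, 3.7063, 1.3459]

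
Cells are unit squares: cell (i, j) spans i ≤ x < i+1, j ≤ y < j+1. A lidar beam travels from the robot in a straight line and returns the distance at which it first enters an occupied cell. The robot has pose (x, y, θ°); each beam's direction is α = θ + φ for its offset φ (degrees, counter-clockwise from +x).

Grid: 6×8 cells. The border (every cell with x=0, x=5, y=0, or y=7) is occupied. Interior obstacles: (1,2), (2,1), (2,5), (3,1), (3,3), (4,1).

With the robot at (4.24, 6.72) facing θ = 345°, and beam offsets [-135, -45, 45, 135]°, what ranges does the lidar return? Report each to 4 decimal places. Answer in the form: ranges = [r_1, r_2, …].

beam 1: φ=-135°, α=210°
  direction (-0.8660, -0.5000); cell (4,6); t to first gridline: x 0.2771, y 1.4400 (then +1.1547 / +2.0000)
    (3,6) via x @ 0.2771
    (2,6) via x @ 1.4318
    (2,5) via y @ 1.4400  # hit
  → r_1 = 1.4400
beam 2: φ=-45°, α=300°
  direction (0.5000, -0.8660); cell (4,6); t to first gridline: x 1.5200, y 0.8314 (then +2.0000 / +1.1547)
    (4,5) via y @ 0.8314
    (5,5) via x @ 1.5200  # hit
  → r_2 = 1.5200
beam 3: φ=45°, α=30°
  direction (0.8660, 0.5000); cell (4,6); t to first gridline: x 0.8776, y 0.5600 (then +1.1547 / +2.0000)
    (4,7) via y @ 0.5600  # hit
  → r_3 = 0.5600
beam 4: φ=135°, α=120°
  direction (-0.5000, 0.8660); cell (4,6); t to first gridline: x 0.4800, y 0.3233 (then +2.0000 / +1.1547)
    (4,7) via y @ 0.3233  # hit
  → r_4 = 0.3233

ranges = [1.4400, 1.5200, 0.5600, 0.3233]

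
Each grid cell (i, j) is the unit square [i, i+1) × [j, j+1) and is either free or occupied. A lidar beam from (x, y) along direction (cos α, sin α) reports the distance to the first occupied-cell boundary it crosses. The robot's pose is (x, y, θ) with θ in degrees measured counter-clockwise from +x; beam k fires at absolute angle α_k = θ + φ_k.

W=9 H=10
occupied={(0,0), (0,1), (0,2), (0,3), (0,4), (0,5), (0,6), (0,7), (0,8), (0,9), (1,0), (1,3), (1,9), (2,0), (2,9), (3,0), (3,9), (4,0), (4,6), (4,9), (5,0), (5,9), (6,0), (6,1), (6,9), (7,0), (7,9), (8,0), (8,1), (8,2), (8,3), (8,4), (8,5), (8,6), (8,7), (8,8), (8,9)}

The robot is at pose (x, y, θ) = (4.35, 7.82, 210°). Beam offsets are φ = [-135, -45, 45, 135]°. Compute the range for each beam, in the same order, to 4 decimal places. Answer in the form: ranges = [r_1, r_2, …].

beam 1: φ=-135°, α=75°
  direction (0.2588, 0.9659); cell (4,7); t to first gridline: x 2.5114, y 0.1863 (then +3.8637 / +1.0353)
    (4,8) via y @ 0.1863
    (4,9) via y @ 1.2216  # hit
  → r_1 = 1.2216
beam 2: φ=-45°, α=165°
  direction (-0.9659, 0.2588); cell (4,7); t to first gridline: x 0.3623, y 0.6955 (then +1.0353 / +3.8637)
    (3,7) via x @ 0.3623
    (3,8) via y @ 0.6955
    (2,8) via x @ 1.3976
    (1,8) via x @ 2.4329
    (0,8) via x @ 3.4682  # hit
  → r_2 = 3.4682
beam 3: φ=45°, α=255°
  direction (-0.2588, -0.9659); cell (4,7); t to first gridline: x 1.3523, y 0.8489 (then +3.8637 / +1.0353)
    (4,6) via y @ 0.8489  # hit
  → r_3 = 0.8489
beam 4: φ=135°, α=345°
  direction (0.9659, -0.2588); cell (4,7); t to first gridline: x 0.6729, y 3.1682 (then +1.0353 / +3.8637)
    (5,7) via x @ 0.6729
    (6,7) via x @ 1.7082
    (7,7) via x @ 2.7435
    (7,6) via y @ 3.1682
    (8,6) via x @ 3.7788  # hit
  → r_4 = 3.7788

ranges = [1.2216, 3.4682, 0.8489, 3.7788]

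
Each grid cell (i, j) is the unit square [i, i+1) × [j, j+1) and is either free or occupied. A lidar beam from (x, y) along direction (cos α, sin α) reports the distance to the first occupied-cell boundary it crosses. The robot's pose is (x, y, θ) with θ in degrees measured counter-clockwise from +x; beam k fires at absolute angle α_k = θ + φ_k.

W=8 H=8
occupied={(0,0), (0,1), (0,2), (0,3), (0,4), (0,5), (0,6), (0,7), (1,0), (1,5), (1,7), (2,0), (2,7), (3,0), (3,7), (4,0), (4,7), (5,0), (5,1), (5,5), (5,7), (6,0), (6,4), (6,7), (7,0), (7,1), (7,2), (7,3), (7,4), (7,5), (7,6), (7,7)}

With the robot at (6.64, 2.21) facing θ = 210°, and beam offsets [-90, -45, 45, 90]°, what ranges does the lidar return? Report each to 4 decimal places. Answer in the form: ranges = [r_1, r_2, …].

beam 1: φ=-90°, α=120°
  d=(-0.5000,0.8660)  start (6,2)  tX=1.2800 tY=0.9122  stride 1/|dx|=2.0000 1/|dy|=1.1547
    cross y-line → (6,3), t=0.9122
    cross x-line → (5,3), t=1.2800
    cross y-line → (5,4), t=2.0669
    cross y-line → (5,5), t=3.2216 (wall)
  → r_1 = 3.2216
beam 2: φ=-45°, α=165°
  d=(-0.9659,0.2588)  start (6,2)  tX=0.6626 tY=3.0523  stride 1/|dx|=1.0353 1/|dy|=3.8637
    cross x-line → (5,2), t=0.6626
    cross x-line → (4,2), t=1.6979
    cross x-line → (3,2), t=2.7331
    cross y-line → (3,3), t=3.0523
    cross x-line → (2,3), t=3.7684
    cross x-line → (1,3), t=4.8037
    cross x-line → (0,3), t=5.8390 (wall)
  → r_2 = 5.8390
beam 3: φ=45°, α=255°
  d=(-0.2588,-0.9659)  start (6,2)  tX=2.4728 tY=0.2174  stride 1/|dx|=3.8637 1/|dy|=1.0353
    cross y-line → (6,1), t=0.2174
    cross y-line → (6,0), t=1.2527 (wall)
  → r_3 = 1.2527
beam 4: φ=90°, α=300°
  d=(0.5000,-0.8660)  start (6,2)  tX=0.7200 tY=0.2425  stride 1/|dx|=2.0000 1/|dy|=1.1547
    cross y-line → (6,1), t=0.2425
    cross x-line → (7,1), t=0.7200 (wall)
  → r_4 = 0.7200

ranges = [3.2216, 5.8390, 1.2527, 0.7200]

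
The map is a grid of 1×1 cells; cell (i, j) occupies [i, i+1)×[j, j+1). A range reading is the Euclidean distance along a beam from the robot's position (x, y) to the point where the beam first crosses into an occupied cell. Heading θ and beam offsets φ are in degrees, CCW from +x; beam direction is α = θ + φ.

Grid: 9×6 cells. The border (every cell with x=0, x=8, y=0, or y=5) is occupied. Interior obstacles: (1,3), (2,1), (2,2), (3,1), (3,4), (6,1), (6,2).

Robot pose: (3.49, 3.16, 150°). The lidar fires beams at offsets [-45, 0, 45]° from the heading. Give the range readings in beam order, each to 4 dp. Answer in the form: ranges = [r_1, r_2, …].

beam 1: φ=-45°, α=105°
  cosα=-0.2588 sinα=0.9659 | (3,3) | tMaxX 1.8932 tMaxY 0.8696 | tΔX 3.8637 tΔY 1.0353
    t=0.8696 [y] (3,4) — stop
  → r_1 = 0.8696
beam 2: φ=0°, α=150°
  cosα=-0.8660 sinα=0.5000 | (3,3) | tMaxX 0.5658 tMaxY 1.6800 | tΔX 1.1547 tΔY 2.0000
    t=0.5658 [x] (2,3)
    t=1.6800 [y] (2,4)
    t=1.7205 [x] (1,4)
    t=2.8752 [x] (0,4) — stop
  → r_2 = 2.8752
beam 3: φ=45°, α=195°
  cosα=-0.9659 sinα=-0.2588 | (3,3) | tMaxX 0.5073 tMaxY 0.6182 | tΔX 1.0353 tΔY 3.8637
    t=0.5073 [x] (2,3)
    t=0.6182 [y] (2,2) — stop
  → r_3 = 0.6182

ranges = [0.8696, 2.8752, 0.6182]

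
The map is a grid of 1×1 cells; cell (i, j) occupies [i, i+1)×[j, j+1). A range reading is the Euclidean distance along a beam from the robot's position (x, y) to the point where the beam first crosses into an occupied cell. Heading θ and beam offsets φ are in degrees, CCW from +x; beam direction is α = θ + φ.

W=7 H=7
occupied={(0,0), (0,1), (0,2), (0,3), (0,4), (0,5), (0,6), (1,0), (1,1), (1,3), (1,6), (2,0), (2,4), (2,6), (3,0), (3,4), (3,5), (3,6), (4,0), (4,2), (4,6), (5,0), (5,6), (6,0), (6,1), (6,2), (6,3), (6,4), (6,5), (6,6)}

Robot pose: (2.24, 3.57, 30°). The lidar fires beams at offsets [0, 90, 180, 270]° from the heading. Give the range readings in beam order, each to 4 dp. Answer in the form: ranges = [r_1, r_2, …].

ranges = [0.8600, 0.4800, 0.2771, 2.9676]

beam 1: φ=0°, α=30°
  d=(0.8660,0.5000)  start (2,3)  tX=0.8776 tY=0.8600  stride 1/|dx|=1.1547 1/|dy|=2.0000
    cross y-line → (2,4), t=0.8600 (wall)
  → r_1 = 0.8600
beam 2: φ=90°, α=120°
  d=(-0.5000,0.8660)  start (2,3)  tX=0.4800 tY=0.4965  stride 1/|dx|=2.0000 1/|dy|=1.1547
    cross x-line → (1,3), t=0.4800 (wall)
  → r_2 = 0.4800
beam 3: φ=180°, α=210°
  d=(-0.8660,-0.5000)  start (2,3)  tX=0.2771 tY=1.1400  stride 1/|dx|=1.1547 1/|dy|=2.0000
    cross x-line → (1,3), t=0.2771 (wall)
  → r_3 = 0.2771
beam 4: φ=270°, α=300°
  d=(0.5000,-0.8660)  start (2,3)  tX=1.5200 tY=0.6582  stride 1/|dx|=2.0000 1/|dy|=1.1547
    cross y-line → (2,2), t=0.6582
    cross x-line → (3,2), t=1.5200
    cross y-line → (3,1), t=1.8129
    cross y-line → (3,0), t=2.9676 (wall)
  → r_4 = 2.9676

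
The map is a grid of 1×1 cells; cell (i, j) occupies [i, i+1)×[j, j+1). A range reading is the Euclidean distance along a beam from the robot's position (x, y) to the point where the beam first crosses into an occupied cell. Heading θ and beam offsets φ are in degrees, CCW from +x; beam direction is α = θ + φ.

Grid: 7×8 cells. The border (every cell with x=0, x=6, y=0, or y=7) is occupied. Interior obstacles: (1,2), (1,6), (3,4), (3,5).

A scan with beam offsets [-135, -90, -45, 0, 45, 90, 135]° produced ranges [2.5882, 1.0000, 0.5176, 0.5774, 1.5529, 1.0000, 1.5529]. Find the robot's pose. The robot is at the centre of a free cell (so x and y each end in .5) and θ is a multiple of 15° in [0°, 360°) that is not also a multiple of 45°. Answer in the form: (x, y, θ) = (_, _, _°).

Candidates: 26 free-cell centres × 16 headings = 416 poses. Raycast each; keep the one whose scan matches to 4 dp.
  (5.5, 2.5, 150°): beam 1 = 0.5176 ≠ 2.5882 ✗
  (4.5, 3.5, 300°): beam 1 = 3.6235 ≠ 2.5882 ✗
  (1.5, 1.5, 60°): beam 1 = 0.5176 ≠ 2.5882 ✗
  …
  (2.5, 5.5, 30°): r_1=2.5882, r_2=1.0000, r_3=0.5176, r_4=0.5774, r_5=1.5529, r_6=1.0000, r_7=1.5529 — all match ✓
No second candidate reproduces the full scan.

(x, y, θ) = (2.5, 5.5, 30°)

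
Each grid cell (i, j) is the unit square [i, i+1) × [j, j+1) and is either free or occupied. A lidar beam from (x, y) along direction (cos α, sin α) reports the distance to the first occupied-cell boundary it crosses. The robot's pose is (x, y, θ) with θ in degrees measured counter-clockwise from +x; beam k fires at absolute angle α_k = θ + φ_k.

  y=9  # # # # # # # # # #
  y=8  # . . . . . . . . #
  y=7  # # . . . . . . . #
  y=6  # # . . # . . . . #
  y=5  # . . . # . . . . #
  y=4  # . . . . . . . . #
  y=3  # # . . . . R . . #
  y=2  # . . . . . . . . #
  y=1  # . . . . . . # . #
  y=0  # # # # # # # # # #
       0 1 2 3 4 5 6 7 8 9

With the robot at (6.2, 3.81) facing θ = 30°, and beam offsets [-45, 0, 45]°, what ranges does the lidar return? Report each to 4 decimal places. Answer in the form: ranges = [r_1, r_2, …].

beam 1: φ=-45°, α=345°
  d=(0.9659,-0.2588)  start (6,3)  tX=0.8282 tY=3.1296  stride 1/|dx|=1.0353 1/|dy|=3.8637
    cross x-line → (7,3), t=0.8282
    cross x-line → (8,3), t=1.8635
    cross x-line → (9,3), t=2.8988 (wall)
  → r_1 = 2.8988
beam 2: φ=0°, α=30°
  d=(0.8660,0.5000)  start (6,3)  tX=0.9238 tY=0.3800  stride 1/|dx|=1.1547 1/|dy|=2.0000
    cross y-line → (6,4), t=0.3800
    cross x-line → (7,4), t=0.9238
    cross x-line → (8,4), t=2.0785
    cross y-line → (8,5), t=2.3800
    cross x-line → (9,5), t=3.2332 (wall)
  → r_2 = 3.2332
beam 3: φ=45°, α=75°
  d=(0.2588,0.9659)  start (6,3)  tX=3.0910 tY=0.1967  stride 1/|dx|=3.8637 1/|dy|=1.0353
    cross y-line → (6,4), t=0.1967
    cross y-line → (6,5), t=1.2320
    cross y-line → (6,6), t=2.2673
    cross x-line → (7,6), t=3.0910
    cross y-line → (7,7), t=3.3025
    cross y-line → (7,8), t=4.3378
    cross y-line → (7,9), t=5.3731 (wall)
  → r_3 = 5.3731

ranges = [2.8988, 3.2332, 5.3731]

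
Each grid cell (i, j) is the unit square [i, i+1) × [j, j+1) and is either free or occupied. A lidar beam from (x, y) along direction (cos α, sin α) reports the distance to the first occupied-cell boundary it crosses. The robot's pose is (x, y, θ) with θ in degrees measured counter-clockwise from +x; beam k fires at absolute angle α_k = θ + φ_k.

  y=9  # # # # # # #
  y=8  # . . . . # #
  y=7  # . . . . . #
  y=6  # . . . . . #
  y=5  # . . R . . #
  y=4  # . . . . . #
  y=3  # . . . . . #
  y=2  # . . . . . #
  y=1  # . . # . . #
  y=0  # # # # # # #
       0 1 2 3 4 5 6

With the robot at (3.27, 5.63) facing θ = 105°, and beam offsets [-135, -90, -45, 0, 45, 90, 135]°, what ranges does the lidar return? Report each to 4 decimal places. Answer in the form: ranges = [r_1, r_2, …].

beam 1: φ=-135°, α=330°
  dir = (cos 330°, sin 330°) = (0.8660, -0.5000); from cell (3,5)
  next x-line at t=0.8429, next y-line at t=1.2600; Δt_x=1.1547, Δt_y=2.0000
    x: enter (4,5) at t=0.8429
    y: enter (4,4) at t=1.2600
    x: enter (5,4) at t=1.9976
    x: enter (6,4) at t=3.1523 ← occupied
  → r_1 = 3.1523
beam 2: φ=-90°, α=15°
  dir = (cos 15°, sin 15°) = (0.9659, 0.2588); from cell (3,5)
  next x-line at t=0.7558, next y-line at t=1.4296; Δt_x=1.0353, Δt_y=3.8637
    x: enter (4,5) at t=0.7558
    y: enter (4,6) at t=1.4296
    x: enter (5,6) at t=1.7910
    x: enter (6,6) at t=2.8263 ← occupied
  → r_2 = 2.8263
beam 3: φ=-45°, α=60°
  dir = (cos 60°, sin 60°) = (0.5000, 0.8660); from cell (3,5)
  next x-line at t=1.4600, next y-line at t=0.4272; Δt_x=2.0000, Δt_y=1.1547
    y: enter (3,6) at t=0.4272
    x: enter (4,6) at t=1.4600
    y: enter (4,7) at t=1.5819
    y: enter (4,8) at t=2.7366
    x: enter (5,8) at t=3.4600 ← occupied
  → r_3 = 3.4600
beam 4: φ=0°, α=105°
  dir = (cos 105°, sin 105°) = (-0.2588, 0.9659); from cell (3,5)
  next x-line at t=1.0432, next y-line at t=0.3831; Δt_x=3.8637, Δt_y=1.0353
    y: enter (3,6) at t=0.3831
    x: enter (2,6) at t=1.0432
    y: enter (2,7) at t=1.4183
    y: enter (2,8) at t=2.4536
    y: enter (2,9) at t=3.4889 ← occupied
  → r_4 = 3.4889
beam 5: φ=45°, α=150°
  dir = (cos 150°, sin 150°) = (-0.8660, 0.5000); from cell (3,5)
  next x-line at t=0.3118, next y-line at t=0.7400; Δt_x=1.1547, Δt_y=2.0000
    x: enter (2,5) at t=0.3118
    y: enter (2,6) at t=0.7400
    x: enter (1,6) at t=1.4665
    x: enter (0,6) at t=2.6212 ← occupied
  → r_5 = 2.6212
beam 6: φ=90°, α=195°
  dir = (cos 195°, sin 195°) = (-0.9659, -0.2588); from cell (3,5)
  next x-line at t=0.2795, next y-line at t=2.4341; Δt_x=1.0353, Δt_y=3.8637
    x: enter (2,5) at t=0.2795
    x: enter (1,5) at t=1.3148
    x: enter (0,5) at t=2.3501 ← occupied
  → r_6 = 2.3501
beam 7: φ=135°, α=240°
  dir = (cos 240°, sin 240°) = (-0.5000, -0.8660); from cell (3,5)
  next x-line at t=0.5400, next y-line at t=0.7275; Δt_x=2.0000, Δt_y=1.1547
    x: enter (2,5) at t=0.5400
    y: enter (2,4) at t=0.7275
    y: enter (2,3) at t=1.8822
    x: enter (1,3) at t=2.5400
    y: enter (1,2) at t=3.0369
    y: enter (1,1) at t=4.1916
    x: enter (0,1) at t=4.5400 ← occupied
  → r_7 = 4.5400

ranges = [3.1523, 2.8263, 3.4600, 3.4889, 2.6212, 2.3501, 4.5400]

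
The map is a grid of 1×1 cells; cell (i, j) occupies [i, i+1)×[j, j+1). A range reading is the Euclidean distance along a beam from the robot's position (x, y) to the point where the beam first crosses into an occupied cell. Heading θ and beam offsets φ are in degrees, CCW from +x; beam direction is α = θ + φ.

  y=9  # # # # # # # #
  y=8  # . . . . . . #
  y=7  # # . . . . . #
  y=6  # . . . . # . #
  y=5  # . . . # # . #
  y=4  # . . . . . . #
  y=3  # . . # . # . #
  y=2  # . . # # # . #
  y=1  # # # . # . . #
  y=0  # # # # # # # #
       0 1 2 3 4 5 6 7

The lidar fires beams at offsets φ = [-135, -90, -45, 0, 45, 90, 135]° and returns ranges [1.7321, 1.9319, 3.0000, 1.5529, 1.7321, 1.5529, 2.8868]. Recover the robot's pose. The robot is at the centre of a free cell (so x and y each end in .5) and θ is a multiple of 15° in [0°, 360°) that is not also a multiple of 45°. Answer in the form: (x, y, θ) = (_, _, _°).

The pose lattice has 36·16 = 576 candidates. Test each by forward raycasting.
  (6.5, 7.5, 330°): beam 1 = 5.6940 ≠ 1.7321 ✗
  (4.5, 6.5, 210°): beam 1 = 2.5882 ≠ 1.7321 ✗
  (5.5, 4.5, 30°): beam 1 = 0.5176 ≠ 1.7321 ✗
  (2.5, 4.5, 165°): beam 2 = 4.6587 ≠ 1.9319 ✗
  …
  (3.5, 7.5, 75°): r_1=1.7321, r_2=1.9319, r_3=3.0000, r_4=1.5529, r_5=1.7321, r_6=1.5529, r_7=2.8868 — all match ✓
No second candidate reproduces the full scan.

(x, y, θ) = (3.5, 7.5, 75°)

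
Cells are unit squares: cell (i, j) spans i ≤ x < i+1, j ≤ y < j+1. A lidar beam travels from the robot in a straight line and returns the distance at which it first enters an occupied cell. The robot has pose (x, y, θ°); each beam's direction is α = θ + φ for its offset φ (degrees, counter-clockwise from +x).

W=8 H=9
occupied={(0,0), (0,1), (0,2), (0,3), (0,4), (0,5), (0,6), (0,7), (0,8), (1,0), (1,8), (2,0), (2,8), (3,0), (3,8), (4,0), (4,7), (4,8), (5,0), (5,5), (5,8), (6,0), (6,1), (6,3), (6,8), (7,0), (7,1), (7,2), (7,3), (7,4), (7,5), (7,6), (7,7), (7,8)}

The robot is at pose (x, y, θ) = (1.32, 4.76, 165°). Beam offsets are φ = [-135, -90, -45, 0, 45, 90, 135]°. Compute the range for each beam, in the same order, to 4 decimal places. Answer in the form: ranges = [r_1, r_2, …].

beam 1: φ=-135°, α=30°
  direction (0.8660, 0.5000); cell (1,4); t to first gridline: x 0.7852, y 0.4800 (then +1.1547 / +2.0000)
    (1,5) via y @ 0.4800
    (2,5) via x @ 0.7852
    (3,5) via x @ 1.9399
    (3,6) via y @ 2.4800
    (4,6) via x @ 3.0946
    (5,6) via x @ 4.2493
    (5,7) via y @ 4.4800
    (6,7) via x @ 5.4040
    (6,8) via y @ 6.4800  # hit
  → r_1 = 6.4800
beam 2: φ=-90°, α=75°
  direction (0.2588, 0.9659); cell (1,4); t to first gridline: x 2.6273, y 0.2485 (then +3.8637 / +1.0353)
    (1,5) via y @ 0.2485
    (1,6) via y @ 1.2837
    (1,7) via y @ 2.3190
    (2,7) via x @ 2.6273
    (2,8) via y @ 3.3543  # hit
  → r_2 = 3.3543
beam 3: φ=-45°, α=120°
  direction (-0.5000, 0.8660); cell (1,4); t to first gridline: x 0.6400, y 0.2771 (then +2.0000 / +1.1547)
    (1,5) via y @ 0.2771
    (0,5) via x @ 0.6400  # hit
  → r_3 = 0.6400
beam 4: φ=0°, α=165°
  direction (-0.9659, 0.2588); cell (1,4); t to first gridline: x 0.3313, y 0.9273 (then +1.0353 / +3.8637)
    (0,4) via x @ 0.3313  # hit
  → r_4 = 0.3313
beam 5: φ=45°, α=210°
  direction (-0.8660, -0.5000); cell (1,4); t to first gridline: x 0.3695, y 1.5200 (then +1.1547 / +2.0000)
    (0,4) via x @ 0.3695  # hit
  → r_5 = 0.3695
beam 6: φ=90°, α=255°
  direction (-0.2588, -0.9659); cell (1,4); t to first gridline: x 1.2364, y 0.7868 (then +3.8637 / +1.0353)
    (1,3) via y @ 0.7868
    (0,3) via x @ 1.2364  # hit
  → r_6 = 1.2364
beam 7: φ=135°, α=300°
  direction (0.5000, -0.8660); cell (1,4); t to first gridline: x 1.3600, y 0.8776 (then +2.0000 / +1.1547)
    (1,3) via y @ 0.8776
    (2,3) via x @ 1.3600
    (2,2) via y @ 2.0323
    (2,1) via y @ 3.1870
    (3,1) via x @ 3.3600
    (3,0) via y @ 4.3417  # hit
  → r_7 = 4.3417

ranges = [6.4800, 3.3543, 0.6400, 0.3313, 0.3695, 1.2364, 4.3417]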